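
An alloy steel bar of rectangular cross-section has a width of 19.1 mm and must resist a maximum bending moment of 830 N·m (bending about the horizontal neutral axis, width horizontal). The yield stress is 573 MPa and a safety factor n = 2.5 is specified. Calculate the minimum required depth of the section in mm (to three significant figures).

h = 33.7 mm

σ_allow = 573/2.5 = 229.2 MPa.
For a rectangular section σ = 6M/(bh²), so h² = 6M/(b σ_allow) = 6×830000/(19.1×229.2) = 1138 mm².
h = 33.73 mm.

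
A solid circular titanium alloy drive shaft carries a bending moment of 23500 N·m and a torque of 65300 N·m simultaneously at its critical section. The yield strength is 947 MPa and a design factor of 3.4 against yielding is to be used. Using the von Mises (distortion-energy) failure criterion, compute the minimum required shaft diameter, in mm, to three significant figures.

σ_allow = σ_y/n = 947/3.4 = 278.5 MPa.
For a solid shaft σ_b = 32M/(πd³) and τ = 16T/(πd³), so the von Mises stress is σ' = (16/πd³)·√(4M²+3T²).
√(4M²+3T²) = √(4×(2.350×10^7)² + 3×(6.530×10^7)²) = 1.225×10^8 N·mm.
d³ = 16×1.225×10^8/(π×278.5) = 2.240×10^6 mm³.
d = 130.8 mm.

d = 131 mm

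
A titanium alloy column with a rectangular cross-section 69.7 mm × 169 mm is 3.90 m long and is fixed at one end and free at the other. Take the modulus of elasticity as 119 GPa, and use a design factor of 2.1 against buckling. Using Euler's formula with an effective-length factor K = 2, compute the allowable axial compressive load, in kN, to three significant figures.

Buckling occurs about the weak axis: I_min = h·b³/12 = 169×69.7³/12 = 4.769×10^6 mm⁴ (b = 69.7 mm is the smaller dimension).
Effective length L_e = KL = 2×3.90 m = 7800 mm.
Euler critical load P_cr = π²EI/L_e² = π²×119000×4.769×10^6/7800² = 92060 N.
P_allow = P_cr/n = 92060/2.1 = 43840 N.

P_allow = 43.8 kN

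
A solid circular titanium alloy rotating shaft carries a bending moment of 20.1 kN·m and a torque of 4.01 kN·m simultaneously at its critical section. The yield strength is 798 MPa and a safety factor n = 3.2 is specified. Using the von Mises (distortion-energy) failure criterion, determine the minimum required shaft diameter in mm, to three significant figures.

σ_allow = σ_y/n = 798/3.2 = 249.4 MPa.
For a solid shaft σ_b = 32M/(πd³) and τ = 16T/(πd³), so the von Mises stress is σ' = (16/πd³)·√(4M²+3T²).
√(4M²+3T²) = √(4×(2.010×10^7)² + 3×(4.010×10^6)²) = 4.080×10^7 N·mm.
d³ = 16×4.080×10^7/(π×249.4) = 833200 mm³.
d = 94.10 mm.

d = 94.1 mm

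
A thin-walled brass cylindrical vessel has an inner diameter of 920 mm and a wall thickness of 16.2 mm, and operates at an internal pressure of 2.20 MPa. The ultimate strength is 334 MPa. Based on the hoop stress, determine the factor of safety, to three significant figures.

σ_h = pD/(2t) = 2.20×920/(2×16.2) = 62.47 MPa.
n = 334/62.47 = 5.347.

n = 5.35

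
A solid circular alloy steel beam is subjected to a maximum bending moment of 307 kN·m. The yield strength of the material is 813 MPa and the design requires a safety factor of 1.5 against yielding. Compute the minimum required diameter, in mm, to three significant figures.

σ_allow = 813/1.5 = 542.0 MPa.
For a solid circular section σ = 32M/(πd³), so d³ = 32M/(π σ_allow) = 32×3.0700×10^8/(π×542.0) = 5.770×10^6 mm³.
d = 179.4 mm.

d = 179 mm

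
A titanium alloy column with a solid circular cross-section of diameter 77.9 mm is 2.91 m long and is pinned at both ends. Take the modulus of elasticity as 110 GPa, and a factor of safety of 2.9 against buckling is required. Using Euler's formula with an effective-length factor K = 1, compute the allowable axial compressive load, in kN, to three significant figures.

I = πd⁴/64 = π×77.9⁴/64 = 1.808×10^6 mm⁴.
Effective length L_e = KL = 1×2.91 m = 2910 mm.
Euler critical load P_cr = π²EI/L_e² = π²×110000×1.808×10^6/2910² = 231800 N.
P_allow = P_cr/n = 231800/2.9 = 79910 N.

P_allow = 79.9 kN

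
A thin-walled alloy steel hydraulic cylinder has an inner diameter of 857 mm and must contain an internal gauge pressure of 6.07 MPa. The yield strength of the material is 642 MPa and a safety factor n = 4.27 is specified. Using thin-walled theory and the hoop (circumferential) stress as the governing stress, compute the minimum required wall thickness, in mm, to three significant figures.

t = 17.3 mm

σ_allow = 642/4.27 = 150.4 MPa.
Hoop stress σ_h = pD/(2t), so t = pD/(2σ_allow) = 6.07×857/(2×150.4) = 17.30 mm.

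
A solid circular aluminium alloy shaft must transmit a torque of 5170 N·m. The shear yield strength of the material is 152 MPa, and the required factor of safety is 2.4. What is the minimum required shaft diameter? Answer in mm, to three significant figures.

d = 74.6 mm

Allowable shear stress τ_allow = 152/2.4 = 63.33 MPa.
For a solid shaft τ = 16T/(πd³), so d³ = 16T/(π τ_allow) = 16×5170000/(π×63.33) = 415700 mm³.
d = (415700)^(1/3) = 74.64 mm.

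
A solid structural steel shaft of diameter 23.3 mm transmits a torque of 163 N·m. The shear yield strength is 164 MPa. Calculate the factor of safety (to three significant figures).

n = 2.50

τ = 16T/(πd³) = 16×163000/(π×23.3³) = 65.63 MPa.
n = τ_limit/τ = 164/65.63 = 2.499.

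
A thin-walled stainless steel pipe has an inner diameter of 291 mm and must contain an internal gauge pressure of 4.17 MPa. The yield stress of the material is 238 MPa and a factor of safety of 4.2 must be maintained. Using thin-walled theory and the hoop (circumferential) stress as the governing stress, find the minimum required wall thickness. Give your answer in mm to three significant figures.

t = 10.7 mm

σ_allow = 238/4.2 = 56.67 MPa.
Hoop stress σ_h = pD/(2t), so t = pD/(2σ_allow) = 4.17×291/(2×56.67) = 10.71 mm.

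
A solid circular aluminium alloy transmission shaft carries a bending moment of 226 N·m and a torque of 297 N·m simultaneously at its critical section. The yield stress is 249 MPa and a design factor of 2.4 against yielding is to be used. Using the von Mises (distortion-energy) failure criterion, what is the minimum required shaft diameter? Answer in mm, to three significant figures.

σ_allow = σ_y/n = 249/2.4 = 103.8 MPa.
For a solid shaft σ_b = 32M/(πd³) and τ = 16T/(πd³), so the von Mises stress is σ' = (16/πd³)·√(4M²+3T²).
√(4M²+3T²) = √(4×(226000)² + 3×(297000)²) = 684800 N·mm.
d³ = 16×684800/(π×103.8) = 33620 mm³.
d = 32.27 mm.

d = 32.3 mm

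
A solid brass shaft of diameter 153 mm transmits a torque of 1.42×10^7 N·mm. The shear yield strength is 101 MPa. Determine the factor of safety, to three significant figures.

τ = 16T/(πd³) = 16×1.4200×10^7/(π×153³) = 20.19 MPa.
n = τ_limit/τ = 101/20.19 = 5.002.

n = 5.00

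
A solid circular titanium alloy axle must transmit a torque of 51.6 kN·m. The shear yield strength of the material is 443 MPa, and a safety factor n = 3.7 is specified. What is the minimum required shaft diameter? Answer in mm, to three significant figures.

d = 130 mm

Allowable shear stress τ_allow = 443/3.7 = 119.7 MPa.
For a solid shaft τ = 16T/(πd³), so d³ = 16T/(π τ_allow) = 16×5.1600×10^7/(π×119.7) = 2.195×10^6 mm³.
d = (2.195×10^6)^(1/3) = 130.0 mm.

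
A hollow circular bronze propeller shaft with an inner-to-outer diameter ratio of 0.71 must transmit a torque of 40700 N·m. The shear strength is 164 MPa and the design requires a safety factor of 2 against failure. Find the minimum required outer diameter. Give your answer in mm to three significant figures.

τ_allow = 164/2 = 82.00 MPa.
For a hollow shaft τ = 16T/[πd_o³(1−k⁴)] with k = 0.71, so 1−k⁴ = 0.7459.
d_o³ = 16T/[π τ_allow (1−k⁴)] = 16×4.0700×10^7/(π×82.00×0.7459) = 3.389×10^6 mm³.
d_o = 150.2 mm.

d_o = 150 mm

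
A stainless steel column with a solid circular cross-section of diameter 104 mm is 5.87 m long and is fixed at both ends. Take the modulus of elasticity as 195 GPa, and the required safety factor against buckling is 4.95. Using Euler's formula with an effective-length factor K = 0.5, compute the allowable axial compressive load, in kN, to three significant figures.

I = πd⁴/64 = π×104⁴/64 = 5.743×10^6 mm⁴.
Effective length L_e = KL = 0.5×5.87 m = 2935 mm.
Euler critical load P_cr = π²EI/L_e² = π²×195000×5.743×10^6/2935² = 1.283×10^6 N.
P_allow = P_cr/n = 1.283×10^6/4.95 = 259200 N.

P_allow = 259 kN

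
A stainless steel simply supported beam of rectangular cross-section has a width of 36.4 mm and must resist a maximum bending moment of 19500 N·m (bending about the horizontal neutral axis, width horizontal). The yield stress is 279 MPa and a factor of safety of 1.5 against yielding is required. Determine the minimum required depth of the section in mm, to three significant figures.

h = 131 mm

σ_allow = 279/1.5 = 186.0 MPa.
For a rectangular section σ = 6M/(bh²), so h² = 6M/(b σ_allow) = 6×1.9500×10^7/(36.4×186.0) = 17280 mm².
h = 131.5 mm.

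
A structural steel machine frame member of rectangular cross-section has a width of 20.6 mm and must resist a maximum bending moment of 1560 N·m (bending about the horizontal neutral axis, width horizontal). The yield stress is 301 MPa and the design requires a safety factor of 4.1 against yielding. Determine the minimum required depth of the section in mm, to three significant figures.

h = 78.7 mm

σ_allow = 301/4.1 = 73.41 MPa.
For a rectangular section σ = 6M/(bh²), so h² = 6M/(b σ_allow) = 6×1560000/(20.6×73.41) = 6189 mm².
h = 78.67 mm.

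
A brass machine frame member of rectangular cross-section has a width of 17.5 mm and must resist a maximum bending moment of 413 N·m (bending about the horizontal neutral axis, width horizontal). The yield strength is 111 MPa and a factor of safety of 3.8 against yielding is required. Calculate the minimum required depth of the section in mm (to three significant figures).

σ_allow = 111/3.8 = 29.21 MPa.
For a rectangular section σ = 6M/(bh²), so h² = 6M/(b σ_allow) = 6×413000/(17.5×29.21) = 4848 mm².
h = 69.62 mm.

h = 69.6 mm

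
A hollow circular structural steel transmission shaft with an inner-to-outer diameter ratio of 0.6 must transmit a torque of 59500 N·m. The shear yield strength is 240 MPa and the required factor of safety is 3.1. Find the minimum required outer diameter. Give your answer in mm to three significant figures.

τ_allow = 240/3.1 = 77.42 MPa.
For a hollow shaft τ = 16T/[πd_o³(1−k⁴)] with k = 0.6, so 1−k⁴ = 0.8704.
d_o³ = 16T/[π τ_allow (1−k⁴)] = 16×5.9500×10^7/(π×77.42×0.8704) = 4.497×10^6 mm³.
d_o = 165.1 mm.

d_o = 165 mm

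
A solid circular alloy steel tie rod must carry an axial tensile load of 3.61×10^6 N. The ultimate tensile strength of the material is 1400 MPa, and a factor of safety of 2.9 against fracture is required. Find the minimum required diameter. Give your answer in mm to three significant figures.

Allowable stress σ_allow = 1400/2.9 = 482.8 MPa.
Required area A = F/σ_allow = 3610000/482.8 = 7478 mm².
A = πd²/4 → d = √(4A/π) = 97.58 mm.

d = 97.6 mm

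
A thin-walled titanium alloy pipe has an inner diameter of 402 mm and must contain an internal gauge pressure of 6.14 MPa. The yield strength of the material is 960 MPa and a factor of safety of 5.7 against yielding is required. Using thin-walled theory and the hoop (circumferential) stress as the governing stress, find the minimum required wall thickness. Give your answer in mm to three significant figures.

σ_allow = 960/5.7 = 168.4 MPa.
Hoop stress σ_h = pD/(2t), so t = pD/(2σ_allow) = 6.14×402/(2×168.4) = 7.328 mm.

t = 7.33 mm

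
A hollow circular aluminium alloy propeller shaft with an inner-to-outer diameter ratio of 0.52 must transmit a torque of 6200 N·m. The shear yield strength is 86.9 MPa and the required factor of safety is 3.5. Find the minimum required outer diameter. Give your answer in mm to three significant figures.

d_o = 111 mm

τ_allow = 86.9/3.5 = 24.83 MPa.
For a hollow shaft τ = 16T/[πd_o³(1−k⁴)] with k = 0.52, so 1−k⁴ = 0.9269.
d_o³ = 16T/[π τ_allow (1−k⁴)] = 16×6200000/(π×24.83×0.9269) = 1.372×10^6 mm³.
d_o = 111.1 mm.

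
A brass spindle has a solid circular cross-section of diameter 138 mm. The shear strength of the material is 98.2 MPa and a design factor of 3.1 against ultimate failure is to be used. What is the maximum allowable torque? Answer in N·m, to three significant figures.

τ_allow = 98.2/3.1 = 31.68 MPa.
For a solid shaft T_allow = τ_allow·πd³/16; πd³/16 = π×138³/16 = 516000 mm³.
T_allow = 31.68×516000 = 1.635×10^7 N·mm = 16350 N·m.

T_allow = 16300 N·m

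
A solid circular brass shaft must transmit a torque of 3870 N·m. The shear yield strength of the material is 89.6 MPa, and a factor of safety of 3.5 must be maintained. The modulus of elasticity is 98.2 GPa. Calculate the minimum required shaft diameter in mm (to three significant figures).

Allowable shear stress τ_allow = 89.6/3.5 = 25.60 MPa.
For a solid shaft τ = 16T/(πd³), so d³ = 16T/(π τ_allow) = 16×3870000/(π×25.60) = 769900 mm³.
d = (769900)^(1/3) = 91.65 mm.

d = 91.7 mm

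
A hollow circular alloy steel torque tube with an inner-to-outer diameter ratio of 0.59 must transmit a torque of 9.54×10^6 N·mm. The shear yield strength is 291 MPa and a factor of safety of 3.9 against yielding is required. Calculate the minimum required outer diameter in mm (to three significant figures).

d_o = 90.5 mm

τ_allow = 291/3.9 = 74.62 MPa.
For a hollow shaft τ = 16T/[πd_o³(1−k⁴)] with k = 0.59, so 1−k⁴ = 0.8788.
d_o³ = 16T/[π τ_allow (1−k⁴)] = 16×9540000/(π×74.62×0.8788) = 740900 mm³.
d_o = 90.49 mm.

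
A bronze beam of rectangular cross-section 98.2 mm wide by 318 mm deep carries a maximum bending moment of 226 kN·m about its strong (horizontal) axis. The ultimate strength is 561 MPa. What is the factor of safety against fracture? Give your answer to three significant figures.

Section modulus S = bh²/6 = 98.2×318²/6 = 1.655×10^6 mm³.
σ = M/S = 2.2600×10^8/1.655×10^6 = 136.6 MPa.
n = 561/136.6 = 4.108.

n = 4.11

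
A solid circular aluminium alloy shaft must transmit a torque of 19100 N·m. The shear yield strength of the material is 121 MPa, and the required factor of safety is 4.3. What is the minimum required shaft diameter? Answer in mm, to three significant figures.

Allowable shear stress τ_allow = 121/4.3 = 28.14 MPa.
For a solid shaft τ = 16T/(πd³), so d³ = 16T/(π τ_allow) = 16×1.9100×10^7/(π×28.14) = 3.457×10^6 mm³.
d = (3.457×10^6)^(1/3) = 151.2 mm.

d = 151 mm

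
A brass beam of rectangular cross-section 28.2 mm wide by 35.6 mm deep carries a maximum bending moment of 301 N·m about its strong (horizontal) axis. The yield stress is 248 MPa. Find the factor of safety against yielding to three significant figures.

n = 4.91

Section modulus S = bh²/6 = 28.2×35.6²/6 = 5957 mm³.
σ = M/S = 301000/5957 = 50.53 MPa.
n = 248/50.53 = 4.908.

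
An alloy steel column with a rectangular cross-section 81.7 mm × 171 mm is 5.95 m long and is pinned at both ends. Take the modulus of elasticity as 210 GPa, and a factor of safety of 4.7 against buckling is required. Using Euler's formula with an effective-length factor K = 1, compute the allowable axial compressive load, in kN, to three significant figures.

Buckling occurs about the weak axis: I_min = h·b³/12 = 171×81.7³/12 = 7.771×10^6 mm⁴ (b = 81.7 mm is the smaller dimension).
Effective length L_e = KL = 1×5.95 m = 5950 mm.
Euler critical load P_cr = π²EI/L_e² = π²×210000×7.771×10^6/5950² = 455000 N.
P_allow = P_cr/n = 455000/4.7 = 96800 N.

P_allow = 96.8 kN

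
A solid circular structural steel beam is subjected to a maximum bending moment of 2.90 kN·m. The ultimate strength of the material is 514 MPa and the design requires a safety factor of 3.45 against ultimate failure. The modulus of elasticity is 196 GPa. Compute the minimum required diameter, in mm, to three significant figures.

d = 58.3 mm

σ_allow = 514/3.45 = 149.0 MPa.
For a solid circular section σ = 32M/(πd³), so d³ = 32M/(π σ_allow) = 32×2900000/(π×149.0) = 198300 mm³.
d = 58.31 mm.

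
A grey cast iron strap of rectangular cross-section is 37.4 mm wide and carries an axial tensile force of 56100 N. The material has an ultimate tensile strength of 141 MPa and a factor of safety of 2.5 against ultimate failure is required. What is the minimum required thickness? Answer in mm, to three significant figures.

t = 26.6 mm

σ_allow = 141/2.5 = 56.40 MPa.
Required area A = F/σ_allow = 56100/56.40 = 994.7 mm².
t = A/w = 994.7/37.4 = 26.60 mm.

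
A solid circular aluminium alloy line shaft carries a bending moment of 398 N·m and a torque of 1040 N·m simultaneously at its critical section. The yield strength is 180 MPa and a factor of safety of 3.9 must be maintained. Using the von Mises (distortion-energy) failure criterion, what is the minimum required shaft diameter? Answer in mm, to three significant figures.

σ_allow = σ_y/n = 180/3.9 = 46.15 MPa.
For a solid shaft σ_b = 32M/(πd³) and τ = 16T/(πd³), so the von Mises stress is σ' = (16/πd³)·√(4M²+3T²).
√(4M²+3T²) = √(4×(398000)² + 3×(1.040×10^6)²) = 1.969×10^6 N·mm.
d³ = 16×1.969×10^6/(π×46.15) = 217300 mm³.
d = 60.12 mm.

d = 60.1 mm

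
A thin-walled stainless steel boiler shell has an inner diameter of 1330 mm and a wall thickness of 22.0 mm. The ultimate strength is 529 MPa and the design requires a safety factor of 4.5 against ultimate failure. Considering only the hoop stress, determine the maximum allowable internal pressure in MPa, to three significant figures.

σ_allow = 529/4.5 = 117.6 MPa.
σ_h = pD/(2t) → p_allow = 2σ_allow t/D = 2×117.6×22.0/1330 = 3.889 MPa.

p_allow = 3.89 MPa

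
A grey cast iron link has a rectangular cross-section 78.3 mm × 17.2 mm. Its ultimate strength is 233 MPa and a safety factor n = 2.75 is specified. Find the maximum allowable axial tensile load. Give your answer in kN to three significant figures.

σ_allow = 233/2.75 = 84.73 MPa.
A = 78.3×17.2 = 1347 mm².
F_allow = σ_allow × A = 84.73×1347 = 114100 N.

F_allow = 114 kN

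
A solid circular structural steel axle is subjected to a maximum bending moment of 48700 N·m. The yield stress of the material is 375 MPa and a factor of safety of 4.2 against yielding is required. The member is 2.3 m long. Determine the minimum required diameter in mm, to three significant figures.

d = 177 mm

σ_allow = 375/4.2 = 89.29 MPa.
For a solid circular section σ = 32M/(πd³), so d³ = 32M/(π σ_allow) = 32×4.8700×10^7/(π×89.29) = 5.556×10^6 mm³.
d = 177.1 mm.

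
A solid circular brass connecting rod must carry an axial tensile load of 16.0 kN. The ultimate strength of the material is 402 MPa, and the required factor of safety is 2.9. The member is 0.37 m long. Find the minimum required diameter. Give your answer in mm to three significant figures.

Allowable stress σ_allow = 402/2.9 = 138.6 MPa.
Required area A = F/σ_allow = 16000/138.6 = 115.4 mm².
A = πd²/4 → d = √(4A/π) = 12.12 mm.

d = 12.1 mm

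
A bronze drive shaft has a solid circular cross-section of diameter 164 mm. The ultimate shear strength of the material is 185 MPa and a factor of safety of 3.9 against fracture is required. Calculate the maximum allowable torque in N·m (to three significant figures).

T_allow = 41100 N·m

τ_allow = 185/3.9 = 47.44 MPa.
For a solid shaft T_allow = τ_allow·πd³/16; πd³/16 = π×164³/16 = 866100 mm³.
T_allow = 47.44×866100 = 4.108×10^7 N·mm = 41080 N·m.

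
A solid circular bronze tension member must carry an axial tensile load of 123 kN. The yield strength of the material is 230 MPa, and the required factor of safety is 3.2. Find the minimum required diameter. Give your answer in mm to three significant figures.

Allowable stress σ_allow = 230/3.2 = 71.88 MPa.
Required area A = F/σ_allow = 123000/71.88 = 1711 mm².
A = πd²/4 → d = √(4A/π) = 46.68 mm.

d = 46.7 mm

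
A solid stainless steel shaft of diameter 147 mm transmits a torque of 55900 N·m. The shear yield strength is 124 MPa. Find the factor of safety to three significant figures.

τ = 16T/(πd³) = 16×5.5900×10^7/(π×147³) = 89.63 MPa.
n = τ_limit/τ = 124/89.63 = 1.384.

n = 1.38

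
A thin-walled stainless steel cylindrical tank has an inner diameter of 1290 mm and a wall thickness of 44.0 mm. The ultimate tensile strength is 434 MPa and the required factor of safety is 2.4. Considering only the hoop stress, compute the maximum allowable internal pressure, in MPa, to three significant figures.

σ_allow = 434/2.4 = 180.8 MPa.
σ_h = pD/(2t) → p_allow = 2σ_allow t/D = 2×180.8×44.0/1290 = 12.34 MPa.

p_allow = 12.3 MPa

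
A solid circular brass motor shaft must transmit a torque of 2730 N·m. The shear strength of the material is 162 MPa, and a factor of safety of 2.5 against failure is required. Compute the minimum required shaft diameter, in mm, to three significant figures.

d = 59.9 mm

Allowable shear stress τ_allow = 162/2.5 = 64.80 MPa.
For a solid shaft τ = 16T/(πd³), so d³ = 16T/(π τ_allow) = 16×2730000/(π×64.80) = 214600 mm³.
d = (214600)^(1/3) = 59.87 mm.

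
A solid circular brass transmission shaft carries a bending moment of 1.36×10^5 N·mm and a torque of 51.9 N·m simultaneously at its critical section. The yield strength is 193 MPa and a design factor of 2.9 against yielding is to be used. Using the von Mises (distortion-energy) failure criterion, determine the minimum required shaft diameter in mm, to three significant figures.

σ_allow = σ_y/n = 193/2.9 = 66.55 MPa.
For a solid shaft σ_b = 32M/(πd³) and τ = 16T/(πd³), so the von Mises stress is σ' = (16/πd³)·√(4M²+3T²).
√(4M²+3T²) = √(4×(136000)² + 3×(51900)²) = 286500 N·mm.
d³ = 16×286500/(π×66.55) = 21920 mm³.
d = 27.99 mm.

d = 28.0 mm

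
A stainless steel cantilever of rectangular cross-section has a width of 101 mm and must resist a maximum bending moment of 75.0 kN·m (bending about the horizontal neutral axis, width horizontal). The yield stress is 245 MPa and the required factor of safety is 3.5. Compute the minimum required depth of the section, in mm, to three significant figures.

h = 252 mm

σ_allow = 245/3.5 = 70.00 MPa.
For a rectangular section σ = 6M/(bh²), so h² = 6M/(b σ_allow) = 6×7.5000×10^7/(101×70.00) = 63650 mm².
h = 252.3 mm.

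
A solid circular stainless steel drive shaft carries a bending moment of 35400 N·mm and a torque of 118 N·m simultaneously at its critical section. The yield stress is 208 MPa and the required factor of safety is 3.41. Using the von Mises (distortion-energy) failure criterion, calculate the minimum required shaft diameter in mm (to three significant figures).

d = 26.2 mm

σ_allow = σ_y/n = 208/3.41 = 61.00 MPa.
For a solid shaft σ_b = 32M/(πd³) and τ = 16T/(πd³), so the von Mises stress is σ' = (16/πd³)·√(4M²+3T²).
√(4M²+3T²) = √(4×(35400)² + 3×(118000)²) = 216300 N·mm.
d³ = 16×216300/(π×61.00) = 18060 mm³.
d = 26.24 mm.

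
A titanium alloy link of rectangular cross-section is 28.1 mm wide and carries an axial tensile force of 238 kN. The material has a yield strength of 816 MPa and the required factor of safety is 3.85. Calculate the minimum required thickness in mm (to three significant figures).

σ_allow = 816/3.85 = 211.9 MPa.
Required area A = F/σ_allow = 238000/211.9 = 1123 mm².
t = A/w = 1123/28.1 = 39.96 mm.

t = 40.0 mm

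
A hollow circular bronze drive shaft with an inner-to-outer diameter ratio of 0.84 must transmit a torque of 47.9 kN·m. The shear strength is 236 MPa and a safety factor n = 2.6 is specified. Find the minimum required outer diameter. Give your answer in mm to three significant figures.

d_o = 175 mm

τ_allow = 236/2.6 = 90.77 MPa.
For a hollow shaft τ = 16T/[πd_o³(1−k⁴)] with k = 0.84, so 1−k⁴ = 0.5021.
d_o³ = 16T/[π τ_allow (1−k⁴)] = 16×4.7900×10^7/(π×90.77×0.5021) = 5.352×10^6 mm³.
d_o = 174.9 mm.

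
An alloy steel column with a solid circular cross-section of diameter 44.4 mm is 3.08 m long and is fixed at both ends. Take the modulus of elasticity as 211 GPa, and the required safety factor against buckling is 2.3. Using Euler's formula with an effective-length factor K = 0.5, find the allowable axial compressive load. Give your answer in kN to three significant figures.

P_allow = 72.8 kN

I = πd⁴/64 = π×44.4⁴/64 = 190800 mm⁴.
Effective length L_e = KL = 0.5×3.08 m = 1540 mm.
Euler critical load P_cr = π²EI/L_e² = π²×211000×190800/1540² = 167500 N.
P_allow = P_cr/n = 167500/2.3 = 72830 N.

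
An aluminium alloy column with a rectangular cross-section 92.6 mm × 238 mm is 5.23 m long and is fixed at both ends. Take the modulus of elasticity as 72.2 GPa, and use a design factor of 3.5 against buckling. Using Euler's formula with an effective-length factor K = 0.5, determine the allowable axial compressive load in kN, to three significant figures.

Buckling occurs about the weak axis: I_min = h·b³/12 = 238×92.6³/12 = 1.575×10^7 mm⁴ (b = 92.6 mm is the smaller dimension).
Effective length L_e = KL = 0.5×5.23 m = 2615 mm.
Euler critical load P_cr = π²EI/L_e² = π²×72200×1.575×10^7/2615² = 1.641×10^6 N.
P_allow = P_cr/n = 1.641×10^6/3.5 = 468900 N.

P_allow = 469 kN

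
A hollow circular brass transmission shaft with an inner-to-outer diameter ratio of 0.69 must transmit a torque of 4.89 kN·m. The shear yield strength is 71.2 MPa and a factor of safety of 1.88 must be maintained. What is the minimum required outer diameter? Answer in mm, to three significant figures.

τ_allow = 71.2/1.88 = 37.87 MPa.
For a hollow shaft τ = 16T/[πd_o³(1−k⁴)] with k = 0.69, so 1−k⁴ = 0.7733.
d_o³ = 16T/[π τ_allow (1−k⁴)] = 16×4890000/(π×37.87×0.7733) = 850300 mm³.
d_o = 94.74 mm.

d_o = 94.7 mm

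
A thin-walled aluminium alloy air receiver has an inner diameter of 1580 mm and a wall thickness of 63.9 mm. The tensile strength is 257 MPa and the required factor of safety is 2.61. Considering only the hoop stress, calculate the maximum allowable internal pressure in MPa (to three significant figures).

p_allow = 7.96 MPa

σ_allow = 257/2.61 = 98.47 MPa.
σ_h = pD/(2t) → p_allow = 2σ_allow t/D = 2×98.47×63.9/1580 = 7.965 MPa.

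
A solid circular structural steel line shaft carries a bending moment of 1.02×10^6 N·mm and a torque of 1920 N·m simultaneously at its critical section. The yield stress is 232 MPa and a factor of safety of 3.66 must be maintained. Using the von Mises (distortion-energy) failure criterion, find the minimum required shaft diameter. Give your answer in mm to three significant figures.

σ_allow = σ_y/n = 232/3.66 = 63.39 MPa.
For a solid shaft σ_b = 32M/(πd³) and τ = 16T/(πd³), so the von Mises stress is σ' = (16/πd³)·√(4M²+3T²).
√(4M²+3T²) = √(4×(1.020×10^6)² + 3×(1.920×10^6)²) = 3.901×10^6 N·mm.
d³ = 16×3.901×10^6/(π×63.39) = 313500 mm³.
d = 67.93 mm.

d = 67.9 mm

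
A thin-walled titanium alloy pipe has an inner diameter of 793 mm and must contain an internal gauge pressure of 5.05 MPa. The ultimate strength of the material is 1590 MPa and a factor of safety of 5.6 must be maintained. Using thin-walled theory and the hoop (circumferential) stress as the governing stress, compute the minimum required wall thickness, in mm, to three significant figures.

t = 7.05 mm

σ_allow = 1590/5.6 = 283.9 MPa.
Hoop stress σ_h = pD/(2t), so t = pD/(2σ_allow) = 5.05×793/(2×283.9) = 7.052 mm.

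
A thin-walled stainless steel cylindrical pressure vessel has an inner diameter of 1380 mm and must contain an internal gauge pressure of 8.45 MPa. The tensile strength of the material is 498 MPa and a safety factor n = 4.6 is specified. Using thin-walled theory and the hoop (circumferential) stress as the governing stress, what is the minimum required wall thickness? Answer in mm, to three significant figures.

σ_allow = 498/4.6 = 108.3 MPa.
Hoop stress σ_h = pD/(2t), so t = pD/(2σ_allow) = 8.45×1380/(2×108.3) = 53.86 mm.

t = 53.9 mm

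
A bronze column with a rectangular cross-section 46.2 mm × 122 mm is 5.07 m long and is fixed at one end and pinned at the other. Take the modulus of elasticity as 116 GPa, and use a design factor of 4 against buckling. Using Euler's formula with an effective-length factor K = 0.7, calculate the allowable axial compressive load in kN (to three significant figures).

P_allow = 22.8 kN

Buckling occurs about the weak axis: I_min = h·b³/12 = 122×46.2³/12 = 1.003×10^6 mm⁴ (b = 46.2 mm is the smaller dimension).
Effective length L_e = KL = 0.7×5.07 m = 3549 mm.
Euler critical load P_cr = π²EI/L_e² = π²×116000×1.003×10^6/3549² = 91130 N.
P_allow = P_cr/n = 91130/4 = 22780 N.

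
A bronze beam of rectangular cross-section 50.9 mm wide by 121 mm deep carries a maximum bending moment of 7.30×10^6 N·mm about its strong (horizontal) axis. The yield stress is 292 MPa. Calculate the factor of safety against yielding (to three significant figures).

n = 4.97

Section modulus S = bh²/6 = 50.9×121²/6 = 124200 mm³.
σ = M/S = 7300000/124200 = 58.77 MPa.
n = 292/58.77 = 4.968.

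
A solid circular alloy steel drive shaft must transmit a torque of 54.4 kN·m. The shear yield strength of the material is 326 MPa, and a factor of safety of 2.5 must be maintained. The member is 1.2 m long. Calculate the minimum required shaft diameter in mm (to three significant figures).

Allowable shear stress τ_allow = 326/2.5 = 130.4 MPa.
For a solid shaft τ = 16T/(πd³), so d³ = 16T/(π τ_allow) = 16×5.4400×10^7/(π×130.4) = 2.125×10^6 mm³.
d = (2.125×10^6)^(1/3) = 128.6 mm.

d = 129 mm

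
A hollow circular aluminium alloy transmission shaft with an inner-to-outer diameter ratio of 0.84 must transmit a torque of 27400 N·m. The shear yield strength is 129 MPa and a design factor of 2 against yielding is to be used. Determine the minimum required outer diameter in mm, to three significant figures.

d_o = 163 mm

τ_allow = 129/2 = 64.50 MPa.
For a hollow shaft τ = 16T/[πd_o³(1−k⁴)] with k = 0.84, so 1−k⁴ = 0.5021.
d_o³ = 16T/[π τ_allow (1−k⁴)] = 16×2.7400×10^7/(π×64.50×0.5021) = 4.309×10^6 mm³.
d_o = 162.7 mm.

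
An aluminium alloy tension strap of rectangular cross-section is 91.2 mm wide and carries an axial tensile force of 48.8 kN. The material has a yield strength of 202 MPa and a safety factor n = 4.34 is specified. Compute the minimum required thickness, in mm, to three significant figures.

σ_allow = 202/4.34 = 46.54 MPa.
Required area A = F/σ_allow = 48800/46.54 = 1048 mm².
t = A/w = 1048/91.2 = 11.50 mm.

t = 11.5 mm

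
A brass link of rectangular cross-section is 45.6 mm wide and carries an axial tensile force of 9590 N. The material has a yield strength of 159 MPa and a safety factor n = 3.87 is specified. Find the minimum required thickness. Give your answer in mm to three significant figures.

σ_allow = 159/3.87 = 41.09 MPa.
Required area A = F/σ_allow = 9590.0/41.09 = 233.4 mm².
t = A/w = 233.4/45.6 = 5.119 mm.

t = 5.12 mm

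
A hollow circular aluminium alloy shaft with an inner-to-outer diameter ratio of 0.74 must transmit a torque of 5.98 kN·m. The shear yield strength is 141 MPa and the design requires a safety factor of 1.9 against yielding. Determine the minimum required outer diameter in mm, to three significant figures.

τ_allow = 141/1.9 = 74.21 MPa.
For a hollow shaft τ = 16T/[πd_o³(1−k⁴)] with k = 0.74, so 1−k⁴ = 0.7001.
d_o³ = 16T/[π τ_allow (1−k⁴)] = 16×5980000/(π×74.21×0.7001) = 586200 mm³.
d_o = 83.69 mm.

d_o = 83.7 mm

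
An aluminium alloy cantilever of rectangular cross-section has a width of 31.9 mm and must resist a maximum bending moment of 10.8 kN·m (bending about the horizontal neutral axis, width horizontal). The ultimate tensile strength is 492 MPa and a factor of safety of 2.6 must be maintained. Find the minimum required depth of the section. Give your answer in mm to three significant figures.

σ_allow = 492/2.6 = 189.2 MPa.
For a rectangular section σ = 6M/(bh²), so h² = 6M/(b σ_allow) = 6×1.0800×10^7/(31.9×189.2) = 10730 mm².
h = 103.6 mm.

h = 104 mm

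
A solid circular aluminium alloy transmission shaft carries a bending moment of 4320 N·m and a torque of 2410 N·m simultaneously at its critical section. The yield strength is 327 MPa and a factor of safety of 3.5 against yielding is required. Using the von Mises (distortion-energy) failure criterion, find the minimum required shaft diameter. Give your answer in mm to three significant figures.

d = 80.6 mm

σ_allow = σ_y/n = 327/3.5 = 93.43 MPa.
For a solid shaft σ_b = 32M/(πd³) and τ = 16T/(πd³), so the von Mises stress is σ' = (16/πd³)·√(4M²+3T²).
√(4M²+3T²) = √(4×(4.320×10^6)² + 3×(2.410×10^6)²) = 9.596×10^6 N·mm.
d³ = 16×9.596×10^6/(π×93.43) = 523100 mm³.
d = 80.57 mm.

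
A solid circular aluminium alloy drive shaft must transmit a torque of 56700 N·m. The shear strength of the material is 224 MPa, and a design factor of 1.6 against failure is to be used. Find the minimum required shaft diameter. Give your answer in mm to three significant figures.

Allowable shear stress τ_allow = 224/1.6 = 140.0 MPa.
For a solid shaft τ = 16T/(πd³), so d³ = 16T/(π τ_allow) = 16×5.6700×10^7/(π×140.0) = 2.063×10^6 mm³.
d = (2.063×10^6)^(1/3) = 127.3 mm.

d = 127 mm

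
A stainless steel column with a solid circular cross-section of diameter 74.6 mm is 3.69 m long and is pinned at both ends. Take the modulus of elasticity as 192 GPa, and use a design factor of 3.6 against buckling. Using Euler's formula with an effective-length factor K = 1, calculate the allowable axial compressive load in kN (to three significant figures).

P_allow = 58.8 kN

I = πd⁴/64 = π×74.6⁴/64 = 1.520×10^6 mm⁴.
Effective length L_e = KL = 1×3.69 m = 3690 mm.
Euler critical load P_cr = π²EI/L_e² = π²×192000×1.520×10^6/3690² = 211600 N.
P_allow = P_cr/n = 211600/3.6 = 58770 N.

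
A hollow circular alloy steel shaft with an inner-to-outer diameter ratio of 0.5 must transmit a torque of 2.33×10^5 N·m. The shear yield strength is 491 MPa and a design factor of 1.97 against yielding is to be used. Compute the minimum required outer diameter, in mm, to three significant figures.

τ_allow = 491/1.97 = 249.2 MPa.
For a hollow shaft τ = 16T/[πd_o³(1−k⁴)] with k = 0.5, so 1−k⁴ = 0.9375.
d_o³ = 16T/[π τ_allow (1−k⁴)] = 16×2.3300×10^8/(π×249.2×0.9375) = 5.079×10^6 mm³.
d_o = 171.9 mm.

d_o = 172 mm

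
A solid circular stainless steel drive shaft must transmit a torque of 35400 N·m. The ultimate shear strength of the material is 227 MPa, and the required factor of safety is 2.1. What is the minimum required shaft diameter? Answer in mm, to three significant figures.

Allowable shear stress τ_allow = 227/2.1 = 108.1 MPa.
For a solid shaft τ = 16T/(πd³), so d³ = 16T/(π τ_allow) = 16×3.5400×10^7/(π×108.1) = 1.668×10^6 mm³.
d = (1.668×10^6)^(1/3) = 118.6 mm.

d = 119 mm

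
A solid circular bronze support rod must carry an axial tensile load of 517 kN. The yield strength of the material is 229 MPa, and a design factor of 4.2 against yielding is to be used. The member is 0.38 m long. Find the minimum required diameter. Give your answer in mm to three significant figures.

d = 110 mm

Allowable stress σ_allow = 229/4.2 = 54.52 MPa.
Required area A = F/σ_allow = 517000/54.52 = 9482 mm².
A = πd²/4 → d = √(4A/π) = 109.9 mm.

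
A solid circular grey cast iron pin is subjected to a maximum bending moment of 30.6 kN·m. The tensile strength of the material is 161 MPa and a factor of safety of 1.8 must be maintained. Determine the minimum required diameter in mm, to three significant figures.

σ_allow = 161/1.8 = 89.44 MPa.
For a solid circular section σ = 32M/(πd³), so d³ = 32M/(π σ_allow) = 32×3.0600×10^7/(π×89.44) = 3.485×10^6 mm³.
d = 151.6 mm.

d = 152 mm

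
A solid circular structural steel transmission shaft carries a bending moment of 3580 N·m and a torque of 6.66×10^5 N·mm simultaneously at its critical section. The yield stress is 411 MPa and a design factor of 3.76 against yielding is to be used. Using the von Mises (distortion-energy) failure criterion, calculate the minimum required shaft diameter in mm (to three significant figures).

σ_allow = σ_y/n = 411/3.76 = 109.3 MPa.
For a solid shaft σ_b = 32M/(πd³) and τ = 16T/(πd³), so the von Mises stress is σ' = (16/πd³)·√(4M²+3T²).
√(4M²+3T²) = √(4×(3.580×10^6)² + 3×(666000)²) = 7.252×10^6 N·mm.
d³ = 16×7.252×10^6/(π×109.3) = 337900 mm³.
d = 69.65 mm.

d = 69.7 mm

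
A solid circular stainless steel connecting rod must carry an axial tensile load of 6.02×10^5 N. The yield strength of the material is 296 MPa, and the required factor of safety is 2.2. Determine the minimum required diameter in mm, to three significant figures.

Allowable stress σ_allow = 296/2.2 = 134.5 MPa.
Required area A = F/σ_allow = 602000/134.5 = 4474 mm².
A = πd²/4 → d = √(4A/π) = 75.48 mm.

d = 75.5 mm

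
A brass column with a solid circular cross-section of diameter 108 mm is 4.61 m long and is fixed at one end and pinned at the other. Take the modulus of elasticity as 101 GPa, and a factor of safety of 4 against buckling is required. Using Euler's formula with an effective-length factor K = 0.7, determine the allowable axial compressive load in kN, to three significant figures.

I = πd⁴/64 = π×108⁴/64 = 6.678×10^6 mm⁴.
Effective length L_e = KL = 0.7×4.61 m = 3227 mm.
Euler critical load P_cr = π²EI/L_e² = π²×101000×6.678×10^6/3227² = 639300 N.
P_allow = P_cr/n = 639300/4 = 159800 N.

P_allow = 160 kN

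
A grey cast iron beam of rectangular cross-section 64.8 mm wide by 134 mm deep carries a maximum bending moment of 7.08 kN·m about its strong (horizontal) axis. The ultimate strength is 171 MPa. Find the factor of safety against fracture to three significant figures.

n = 4.68

Section modulus S = bh²/6 = 64.8×134²/6 = 193900 mm³.
σ = M/S = 7080000/193900 = 36.51 MPa.
n = 171/36.51 = 4.684.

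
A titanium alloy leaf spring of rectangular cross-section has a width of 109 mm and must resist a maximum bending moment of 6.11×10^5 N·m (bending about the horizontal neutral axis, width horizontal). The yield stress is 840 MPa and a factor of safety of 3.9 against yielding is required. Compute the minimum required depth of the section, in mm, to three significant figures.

σ_allow = 840/3.9 = 215.4 MPa.
For a rectangular section σ = 6M/(bh²), so h² = 6M/(b σ_allow) = 6×6.1100×10^8/(109×215.4) = 156200 mm².
h = 395.2 mm.

h = 395 mm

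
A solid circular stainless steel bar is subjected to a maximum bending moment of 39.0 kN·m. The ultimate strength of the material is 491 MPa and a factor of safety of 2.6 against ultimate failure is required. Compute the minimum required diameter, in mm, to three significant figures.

d = 128 mm

σ_allow = 491/2.6 = 188.8 MPa.
For a solid circular section σ = 32M/(πd³), so d³ = 32M/(π σ_allow) = 32×3.9000×10^7/(π×188.8) = 2.104×10^6 mm³.
d = 128.1 mm.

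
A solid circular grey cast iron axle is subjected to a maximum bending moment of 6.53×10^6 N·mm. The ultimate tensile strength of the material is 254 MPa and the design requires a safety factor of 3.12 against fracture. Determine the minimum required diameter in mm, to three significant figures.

σ_allow = 254/3.12 = 81.41 MPa.
For a solid circular section σ = 32M/(πd³), so d³ = 32M/(π σ_allow) = 32×6530000/(π×81.41) = 817000 mm³.
d = 93.49 mm.

d = 93.5 mm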